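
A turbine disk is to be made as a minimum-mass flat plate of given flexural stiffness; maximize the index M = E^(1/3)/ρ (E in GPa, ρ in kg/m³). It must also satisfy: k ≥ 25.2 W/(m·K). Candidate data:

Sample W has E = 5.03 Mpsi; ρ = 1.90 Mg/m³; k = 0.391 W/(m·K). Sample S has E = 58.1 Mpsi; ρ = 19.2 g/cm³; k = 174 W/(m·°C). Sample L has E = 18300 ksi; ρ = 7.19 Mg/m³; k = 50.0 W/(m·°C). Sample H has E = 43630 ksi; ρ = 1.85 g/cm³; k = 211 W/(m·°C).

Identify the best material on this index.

sample H

Screen on constraints: k ≥ 25.2 W/(m·K). Survivors: sample S, sample L, sample H.
Convert each candidate to consistent units, then evaluate M:
  sample S: E = 400.6 GPa, ρ = 19200 kg/m³
  sample L: E = 126.2 GPa, ρ = 7190 kg/m³
  sample H: E = 300.8 GPa, ρ = 1850 kg/m³
  sample H: M = 3.62×10⁻³
  sample L: M = 0.698×10⁻³
  sample S: M = 0.384×10⁻³
The maximum is for sample H.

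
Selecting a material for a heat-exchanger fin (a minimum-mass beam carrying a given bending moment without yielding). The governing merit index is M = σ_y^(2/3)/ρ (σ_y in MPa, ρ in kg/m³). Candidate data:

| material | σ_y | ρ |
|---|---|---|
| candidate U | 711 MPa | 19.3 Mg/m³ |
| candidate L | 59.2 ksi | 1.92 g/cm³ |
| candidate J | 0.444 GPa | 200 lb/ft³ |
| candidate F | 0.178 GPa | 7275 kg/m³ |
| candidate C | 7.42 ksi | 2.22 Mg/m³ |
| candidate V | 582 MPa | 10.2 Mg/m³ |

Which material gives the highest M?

candidate L

In SI units:
  candidate U: σ_y = 711.0 MPa, ρ = 19300 kg/m³
  candidate L: σ_y = 408.2 MPa, ρ = 1920 kg/m³
  candidate J: σ_y = 444.0 MPa, ρ = 3204 kg/m³
  candidate F: σ_y = 178.0 MPa, ρ = 7275 kg/m³
  candidate C: σ_y = 51.16 MPa, ρ = 2220 kg/m³
  candidate V: σ_y = 582.0 MPa, ρ = 10200 kg/m³
  candidate L: M = 28.7×10⁻³
  candidate J: M = 18.2×10⁻³
  candidate V: M = 6.83×10⁻³
  candidate C: M = 6.21×10⁻³
  candidate F: M = 4.35×10⁻³
  candidate U: M = 4.13×10⁻³
Candidate L has the largest M.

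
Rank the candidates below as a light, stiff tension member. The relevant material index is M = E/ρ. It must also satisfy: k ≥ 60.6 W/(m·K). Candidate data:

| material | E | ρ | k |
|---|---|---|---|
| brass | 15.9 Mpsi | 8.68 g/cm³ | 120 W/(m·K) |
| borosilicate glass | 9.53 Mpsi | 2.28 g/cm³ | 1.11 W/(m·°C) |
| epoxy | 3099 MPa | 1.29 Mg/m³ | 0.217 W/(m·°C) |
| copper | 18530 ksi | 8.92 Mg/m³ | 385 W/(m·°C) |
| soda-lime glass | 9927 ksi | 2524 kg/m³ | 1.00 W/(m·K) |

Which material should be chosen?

copper

Screen on constraints: k ≥ 60.6 W/(m·K). Survivors: brass, copper.
In SI units:
  brass: E = 109.6 GPa, ρ = 8680 kg/m³
  copper: E = 127.8 GPa, ρ = 8920 kg/m³
  copper: M = 14.3 MN·m/kg
  brass: M = 12.6 MN·m/kg
The maximum is for copper.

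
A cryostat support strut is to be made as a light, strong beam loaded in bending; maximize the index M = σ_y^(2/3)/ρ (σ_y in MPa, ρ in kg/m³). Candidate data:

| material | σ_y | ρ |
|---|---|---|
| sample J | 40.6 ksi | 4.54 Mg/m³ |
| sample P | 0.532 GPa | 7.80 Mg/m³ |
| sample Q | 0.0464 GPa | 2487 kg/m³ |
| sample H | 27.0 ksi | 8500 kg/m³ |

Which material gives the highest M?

sample J

Putting every candidate on a common basis:
  sample J: σ_y = 279.9 MPa, ρ = 4540 kg/m³
  sample P: σ_y = 532.0 MPa, ρ = 7800 kg/m³
  sample Q: σ_y = 46.40 MPa, ρ = 2487 kg/m³
  sample H: σ_y = 186.2 MPa, ρ = 8500 kg/m³
  sample J: M = 9.43×10⁻³
  sample P: M = 8.42×10⁻³
  sample Q: M = 5.19×10⁻³
  sample H: M = 3.84×10⁻³
Sample J ranks first.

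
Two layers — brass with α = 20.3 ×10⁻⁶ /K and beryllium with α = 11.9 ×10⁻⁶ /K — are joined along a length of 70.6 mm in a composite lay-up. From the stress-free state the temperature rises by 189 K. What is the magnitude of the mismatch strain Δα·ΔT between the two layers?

1.59×10⁻³

Δα = |20.3 − 11.9|×10⁻⁶/K = 8.40×10⁻⁶/K.
Mismatch strain = Δα·ΔT = 8.40×10⁻⁶ × 189.0 = 1.59×10⁻³.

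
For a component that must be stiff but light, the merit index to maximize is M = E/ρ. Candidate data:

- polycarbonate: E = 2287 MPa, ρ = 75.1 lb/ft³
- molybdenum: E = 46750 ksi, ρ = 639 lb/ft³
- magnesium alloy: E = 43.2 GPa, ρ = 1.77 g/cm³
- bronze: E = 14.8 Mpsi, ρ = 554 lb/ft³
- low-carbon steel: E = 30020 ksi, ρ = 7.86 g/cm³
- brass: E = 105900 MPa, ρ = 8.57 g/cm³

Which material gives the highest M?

Convert each candidate to consistent units, then evaluate M:
  polycarbonate: E = 2.287 GPa, ρ = 1203 kg/m³
  molybdenum: E = 322.3 GPa, ρ = 10240 kg/m³
  magnesium alloy: E = 43.20 GPa, ρ = 1770 kg/m³
  bronze: E = 102.0 GPa, ρ = 8874 kg/m³
  low-carbon steel: E = 207.0 GPa, ρ = 7860 kg/m³
  brass: E = 105.9 GPa, ρ = 8570 kg/m³
  molybdenum: M = 31.5 MN·m/kg
  low-carbon steel: M = 26.3 MN·m/kg
  magnesium alloy: M = 24.4 MN·m/kg
  brass: M = 12.4 MN·m/kg
  bronze: M = 11.5 MN·m/kg
  polycarbonate: M = 1.90 MN·m/kg
Molybdenum has the largest M.

molybdenum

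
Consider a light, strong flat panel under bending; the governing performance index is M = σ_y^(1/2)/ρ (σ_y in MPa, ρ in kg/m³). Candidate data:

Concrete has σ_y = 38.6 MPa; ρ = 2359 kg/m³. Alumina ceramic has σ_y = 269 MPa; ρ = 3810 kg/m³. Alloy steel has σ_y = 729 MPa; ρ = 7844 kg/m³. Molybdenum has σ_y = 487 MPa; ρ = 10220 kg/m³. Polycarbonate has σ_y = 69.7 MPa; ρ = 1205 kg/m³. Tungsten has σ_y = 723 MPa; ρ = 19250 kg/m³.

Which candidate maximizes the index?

Per-candidate index values:
  polycarbonate: M = 6.93×10⁻³
  alumina ceramic: M = 4.30×10⁻³
  alloy steel: M = 3.44×10⁻³
  concrete: M = 2.63×10⁻³
  molybdenum: M = 2.16×10⁻³
  tungsten: M = 1.40×10⁻³
The maximum is for polycarbonate.

polycarbonate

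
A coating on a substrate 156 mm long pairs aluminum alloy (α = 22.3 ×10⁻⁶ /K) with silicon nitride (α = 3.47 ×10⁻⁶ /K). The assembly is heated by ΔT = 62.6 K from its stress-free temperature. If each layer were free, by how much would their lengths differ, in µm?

Δα = |22.3 − 3.47|×10⁻⁶/K = 18.8×10⁻⁶/K.
ΔL_mismatch = Δα·L·ΔT = 18.8×10⁻⁶ × 156.0 mm × 62.6 K = 184 µm.

184 µm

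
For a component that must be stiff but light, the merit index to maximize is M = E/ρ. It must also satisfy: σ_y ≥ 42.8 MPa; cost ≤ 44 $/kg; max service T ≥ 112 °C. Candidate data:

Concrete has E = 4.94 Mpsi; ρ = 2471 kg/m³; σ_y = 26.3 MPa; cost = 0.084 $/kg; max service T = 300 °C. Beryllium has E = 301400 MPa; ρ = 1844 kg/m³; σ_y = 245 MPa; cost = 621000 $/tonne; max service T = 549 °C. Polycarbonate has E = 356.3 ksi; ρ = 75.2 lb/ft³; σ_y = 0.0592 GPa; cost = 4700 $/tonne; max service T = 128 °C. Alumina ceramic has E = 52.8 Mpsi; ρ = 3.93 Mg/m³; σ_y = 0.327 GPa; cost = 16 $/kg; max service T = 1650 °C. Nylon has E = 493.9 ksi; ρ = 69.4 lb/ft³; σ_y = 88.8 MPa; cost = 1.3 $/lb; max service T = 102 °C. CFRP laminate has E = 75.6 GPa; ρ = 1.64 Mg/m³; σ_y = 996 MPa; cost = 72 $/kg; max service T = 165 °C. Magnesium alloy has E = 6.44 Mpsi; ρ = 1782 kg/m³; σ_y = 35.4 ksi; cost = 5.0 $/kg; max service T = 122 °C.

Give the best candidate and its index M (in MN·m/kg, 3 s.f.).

alumina ceramic, M = 92.6 MN·m/kg

Screen on constraints: σ_y ≥ 42.8 MPa; cost ≤ 44 $/kg; max service T ≥ 112 °C. Survivors: polycarbonate, alumina ceramic, magnesium alloy.
Putting every candidate on a common basis:
  polycarbonate: E = 2.457 GPa, ρ = 1205 kg/m³
  alumina ceramic: E = 364.0 GPa, ρ = 3930 kg/m³
  magnesium alloy: E = 44.40 GPa, ρ = 1782 kg/m³
  alumina ceramic: M = 92.6 MN·m/kg
  magnesium alloy: M = 24.9 MN·m/kg
  polycarbonate: M = 2.04 MN·m/kg
Alumina ceramic ranks first.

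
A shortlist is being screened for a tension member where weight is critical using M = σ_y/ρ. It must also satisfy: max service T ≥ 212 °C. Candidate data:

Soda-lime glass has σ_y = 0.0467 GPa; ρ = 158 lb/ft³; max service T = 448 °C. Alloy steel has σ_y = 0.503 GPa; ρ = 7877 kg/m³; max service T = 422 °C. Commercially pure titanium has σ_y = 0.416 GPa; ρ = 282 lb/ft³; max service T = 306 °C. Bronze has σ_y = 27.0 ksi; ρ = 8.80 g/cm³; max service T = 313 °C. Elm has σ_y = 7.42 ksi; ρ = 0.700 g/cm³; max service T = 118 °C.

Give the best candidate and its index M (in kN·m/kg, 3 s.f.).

Screen on constraints: max service T ≥ 212 °C. Survivors: soda-lime glass, alloy steel, commercially pure titanium, bronze.
Convert each candidate to consistent units, then evaluate M:
  soda-lime glass: σ_y = 46.70 MPa, ρ = 2531 kg/m³
  alloy steel: σ_y = 503.0 MPa, ρ = 7877 kg/m³
  commercially pure titanium: σ_y = 416.0 MPa, ρ = 4517 kg/m³
  bronze: σ_y = 186.2 MPa, ρ = 8800 kg/m³
  commercially pure titanium: M = 92.1 kN·m/kg
  alloy steel: M = 63.9 kN·m/kg
  bronze: M = 21.2 kN·m/kg
  soda-lime glass: M = 18.5 kN·m/kg
Commercially pure titanium ranks first.

commercially pure titanium, M = 92.1 kN·m/kg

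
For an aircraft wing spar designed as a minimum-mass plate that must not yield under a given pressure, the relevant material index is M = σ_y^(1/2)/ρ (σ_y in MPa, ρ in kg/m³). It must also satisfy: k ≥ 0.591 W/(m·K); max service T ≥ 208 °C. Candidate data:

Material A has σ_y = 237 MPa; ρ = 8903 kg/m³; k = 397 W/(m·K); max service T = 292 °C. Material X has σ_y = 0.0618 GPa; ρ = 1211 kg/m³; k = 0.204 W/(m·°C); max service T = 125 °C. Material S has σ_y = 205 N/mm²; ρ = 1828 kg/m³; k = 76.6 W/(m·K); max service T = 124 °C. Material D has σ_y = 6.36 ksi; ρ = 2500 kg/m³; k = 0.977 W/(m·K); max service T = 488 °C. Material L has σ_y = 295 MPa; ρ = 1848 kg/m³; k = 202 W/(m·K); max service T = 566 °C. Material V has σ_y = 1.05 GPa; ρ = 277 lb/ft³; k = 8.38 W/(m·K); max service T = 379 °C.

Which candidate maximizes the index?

material L

Screen on constraints: k ≥ 0.591 W/(m·K); max service T ≥ 208 °C. Survivors: material A, material D, material L, material V.
After converting to SI:
  material A: σ_y = 237.0 MPa, ρ = 8903 kg/m³
  material D: σ_y = 43.85 MPa, ρ = 2500 kg/m³
  material L: σ_y = 295.0 MPa, ρ = 1848 kg/m³
  material V: σ_y = 1050 MPa, ρ = 4437 kg/m³
  material L: M = 9.29×10⁻³
  material V: M = 7.30×10⁻³
  material D: M = 2.65×10⁻³
  material A: M = 1.73×10⁻³
Highest index: material L.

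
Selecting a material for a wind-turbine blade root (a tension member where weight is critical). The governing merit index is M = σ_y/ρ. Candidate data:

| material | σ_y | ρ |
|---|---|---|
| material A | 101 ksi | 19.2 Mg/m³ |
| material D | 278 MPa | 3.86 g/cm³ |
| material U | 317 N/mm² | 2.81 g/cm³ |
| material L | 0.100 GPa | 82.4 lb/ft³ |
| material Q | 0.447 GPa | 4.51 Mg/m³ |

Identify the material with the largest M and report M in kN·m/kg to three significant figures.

After converting to SI:
  material A: σ_y = 696.4 MPa, ρ = 19200 kg/m³
  material D: σ_y = 278.0 MPa, ρ = 3860 kg/m³
  material U: σ_y = 317.0 MPa, ρ = 2810 kg/m³
  material L: σ_y = 100.0 MPa, ρ = 1320 kg/m³
  material Q: σ_y = 447.0 MPa, ρ = 4510 kg/m³
  material U: M = 113 kN·m/kg
  material Q: M = 99.1 kN·m/kg
  material L: M = 75.8 kN·m/kg
  material D: M = 72.0 kN·m/kg
  material A: M = 36.3 kN·m/kg
Material U ranks first.

material U, M = 113 kN·m/kg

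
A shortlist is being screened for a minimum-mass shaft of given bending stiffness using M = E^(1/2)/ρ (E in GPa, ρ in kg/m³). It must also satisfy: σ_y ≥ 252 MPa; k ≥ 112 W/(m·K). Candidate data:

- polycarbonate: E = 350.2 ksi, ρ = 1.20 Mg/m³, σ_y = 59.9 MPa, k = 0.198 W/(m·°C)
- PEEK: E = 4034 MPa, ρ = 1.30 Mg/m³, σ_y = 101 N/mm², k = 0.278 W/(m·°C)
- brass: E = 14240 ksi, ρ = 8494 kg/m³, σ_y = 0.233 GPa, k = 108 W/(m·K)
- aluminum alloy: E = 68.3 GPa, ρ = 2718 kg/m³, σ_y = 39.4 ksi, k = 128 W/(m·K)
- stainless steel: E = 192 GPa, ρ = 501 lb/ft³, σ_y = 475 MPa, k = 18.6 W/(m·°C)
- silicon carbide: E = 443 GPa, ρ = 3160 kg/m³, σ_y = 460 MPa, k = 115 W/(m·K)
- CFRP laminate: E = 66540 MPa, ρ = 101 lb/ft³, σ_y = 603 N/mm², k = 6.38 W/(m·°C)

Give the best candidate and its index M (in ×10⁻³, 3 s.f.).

Screen on constraints: σ_y ≥ 252 MPa; k ≥ 112 W/(m·K). Survivors: aluminum alloy, silicon carbide.
After converting to SI:
  aluminum alloy: E = 68.30 GPa, ρ = 2718 kg/m³
  silicon carbide: E = 443.0 GPa, ρ = 3160 kg/m³
  silicon carbide: M = 6.66×10⁻³
  aluminum alloy: M = 3.04×10⁻³
Silicon carbide has the largest M.

silicon carbide, M = 6.66×10⁻³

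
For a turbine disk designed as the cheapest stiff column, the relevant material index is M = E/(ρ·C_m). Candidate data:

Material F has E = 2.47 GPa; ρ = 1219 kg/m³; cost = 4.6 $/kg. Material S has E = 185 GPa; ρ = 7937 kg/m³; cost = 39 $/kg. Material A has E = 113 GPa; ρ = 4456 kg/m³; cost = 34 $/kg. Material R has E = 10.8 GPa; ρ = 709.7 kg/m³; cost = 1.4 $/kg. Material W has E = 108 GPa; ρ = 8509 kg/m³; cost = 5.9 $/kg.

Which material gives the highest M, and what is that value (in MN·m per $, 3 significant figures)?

Per-candidate index values:
  material R: M = 10.9 MN·m per $
  material W: M = 2.15 MN·m per $
  material A: M = 0.746 MN·m per $
  material S: M = 0.598 MN·m per $
  material F: M = 0.440 MN·m per $
Material R ranks first.

material R, M = 10.9 MN·m per $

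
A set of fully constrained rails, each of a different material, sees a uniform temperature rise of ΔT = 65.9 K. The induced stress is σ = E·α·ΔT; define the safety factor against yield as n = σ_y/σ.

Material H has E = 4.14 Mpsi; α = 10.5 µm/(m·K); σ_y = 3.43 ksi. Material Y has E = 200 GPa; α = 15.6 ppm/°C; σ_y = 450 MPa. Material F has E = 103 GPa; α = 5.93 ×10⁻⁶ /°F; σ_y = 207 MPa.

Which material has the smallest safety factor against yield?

In consistent units (E in GPa, α in ×10⁻⁶/K, σ_y in MPa):
  material H: E = 28.54, α = 10.5, σ_y = 23.65 → σ = 19.8 MPa, n = 1.20
  material Y: E = 200.0, α = 15.6, σ_y = 450.0 → σ = 206 MPa, n = 2.19
  material F: E = 103.0, α = 10.7, σ_y = 207.0 → σ = 72.5 MPa, n = 2.86
The minimum is material H at n = 1.20.

material H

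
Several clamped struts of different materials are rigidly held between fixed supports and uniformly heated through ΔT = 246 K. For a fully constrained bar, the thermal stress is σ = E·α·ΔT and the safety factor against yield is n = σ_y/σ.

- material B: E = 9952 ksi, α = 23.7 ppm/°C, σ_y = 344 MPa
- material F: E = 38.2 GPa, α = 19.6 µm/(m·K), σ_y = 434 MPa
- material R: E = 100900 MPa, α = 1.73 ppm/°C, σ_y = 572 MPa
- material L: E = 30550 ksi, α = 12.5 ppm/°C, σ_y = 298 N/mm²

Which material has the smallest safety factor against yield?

material L

Converting E to GPa, α to ×10⁻⁶/K, σ_y to MPa, then σ and n for each:
  material B: E = 68.62, α = 23.7, σ_y = 344.0 → σ = 400 MPa, n = 0.860
  material F: E = 38.20, α = 19.6, σ_y = 434.0 → σ = 184 MPa, n = 2.36
  material R: E = 100.9, α = 1.73, σ_y = 572.0 → σ = 42.9 MPa, n = 13.3
  material L: E = 210.6, α = 12.5, σ_y = 298.0 → σ = 648 MPa, n = 0.460
Smallest n: material L with n = 0.460.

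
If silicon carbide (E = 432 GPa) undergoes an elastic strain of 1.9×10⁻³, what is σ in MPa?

821 MPa

σ = E·ε = 432000 MPa × 1.9×10⁻³ = 821 MPa.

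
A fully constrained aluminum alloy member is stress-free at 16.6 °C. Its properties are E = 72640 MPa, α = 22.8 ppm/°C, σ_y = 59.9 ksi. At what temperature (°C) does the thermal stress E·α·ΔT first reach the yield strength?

266 °C

E = 72640 MPa = 72.64 GPa.
σ_y = 59.9 ksi = 413.0 MPa.
E·α·ΔT = 413.0 MPa ⇒ ΔT = 413.0 / (72.64×10³ × 22.8×10⁻⁶) = 249.4 K.
T = 16.6 + 249.4 = 266.0 °C.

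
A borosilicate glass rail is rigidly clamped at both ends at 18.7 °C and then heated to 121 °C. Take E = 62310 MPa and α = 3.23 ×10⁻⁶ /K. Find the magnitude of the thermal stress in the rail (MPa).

E = 62310 MPa = 62.31 GPa.
ΔT = 102.3 K. Constrained thermal stress σ = E·α·ΔT = 62.31×10³ MPa × 3.23×10⁻⁶ × 102.3 = 20.6 MPa (compressive).

20.6 MPa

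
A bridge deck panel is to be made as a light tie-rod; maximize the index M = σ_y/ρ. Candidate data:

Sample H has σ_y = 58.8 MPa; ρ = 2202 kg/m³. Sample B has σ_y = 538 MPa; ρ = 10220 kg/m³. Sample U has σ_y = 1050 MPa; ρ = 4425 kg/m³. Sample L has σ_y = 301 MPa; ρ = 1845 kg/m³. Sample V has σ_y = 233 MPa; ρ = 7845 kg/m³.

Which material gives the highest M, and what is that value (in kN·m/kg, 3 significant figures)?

sample U, M = 237 kN·m/kg

Per-candidate index values:
  sample U: M = 237 kN·m/kg
  sample L: M = 163 kN·m/kg
  sample B: M = 52.6 kN·m/kg
  sample V: M = 29.7 kN·m/kg
  sample H: M = 26.7 kN·m/kg
Sample U has the largest M.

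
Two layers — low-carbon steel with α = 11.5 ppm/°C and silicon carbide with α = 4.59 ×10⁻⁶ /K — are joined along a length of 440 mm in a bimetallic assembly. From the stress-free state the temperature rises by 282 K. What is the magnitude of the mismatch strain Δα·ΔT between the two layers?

Δα = |11.5 − 4.59|×10⁻⁶/K = 6.91×10⁻⁶/K.
Mismatch strain = Δα·ΔT = 6.91×10⁻⁶ × 282.0 = 1.95×10⁻³.

1.95×10⁻³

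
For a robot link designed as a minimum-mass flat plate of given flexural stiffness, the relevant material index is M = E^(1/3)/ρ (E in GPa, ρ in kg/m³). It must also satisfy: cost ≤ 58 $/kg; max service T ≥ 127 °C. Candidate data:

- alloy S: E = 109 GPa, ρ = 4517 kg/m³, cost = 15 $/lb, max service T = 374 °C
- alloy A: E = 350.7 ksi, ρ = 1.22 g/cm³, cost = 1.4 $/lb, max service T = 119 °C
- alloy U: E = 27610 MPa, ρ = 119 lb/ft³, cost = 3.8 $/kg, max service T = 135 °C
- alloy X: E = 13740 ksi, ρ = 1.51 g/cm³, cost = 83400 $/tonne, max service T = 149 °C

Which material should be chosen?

Screen on constraints: cost ≤ 58 $/kg; max service T ≥ 127 °C. Survivors: alloy S, alloy U.
Convert each candidate to consistent units, then evaluate M:
  alloy S: E = 109.0 GPa, ρ = 4517 kg/m³
  alloy U: E = 27.61 GPa, ρ = 1906 kg/m³
  alloy U: M = 1.59×10⁻³
  alloy S: M = 1.06×10⁻³
The maximum is for alloy U.

alloy U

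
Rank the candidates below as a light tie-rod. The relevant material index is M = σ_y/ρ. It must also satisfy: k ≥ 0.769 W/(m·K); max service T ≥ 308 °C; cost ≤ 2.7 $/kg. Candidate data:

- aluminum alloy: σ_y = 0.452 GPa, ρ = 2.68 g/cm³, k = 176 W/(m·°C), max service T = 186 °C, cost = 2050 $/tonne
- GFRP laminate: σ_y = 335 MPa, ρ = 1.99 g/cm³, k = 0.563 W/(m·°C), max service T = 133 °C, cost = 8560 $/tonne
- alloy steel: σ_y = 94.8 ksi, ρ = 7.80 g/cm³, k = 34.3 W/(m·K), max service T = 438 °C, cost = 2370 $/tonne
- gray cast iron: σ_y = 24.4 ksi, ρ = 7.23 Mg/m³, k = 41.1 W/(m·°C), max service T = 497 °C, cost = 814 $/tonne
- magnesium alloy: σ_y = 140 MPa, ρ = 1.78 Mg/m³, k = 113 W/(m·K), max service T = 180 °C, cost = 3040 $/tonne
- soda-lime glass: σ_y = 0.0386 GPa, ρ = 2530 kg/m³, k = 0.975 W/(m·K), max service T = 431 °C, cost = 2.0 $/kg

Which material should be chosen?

Screen on constraints: k ≥ 0.769 W/(m·K); max service T ≥ 308 °C; cost ≤ 2.7 $/kg. Survivors: alloy steel, gray cast iron, soda-lime glass.
In SI units:
  alloy steel: σ_y = 653.6 MPa, ρ = 7800 kg/m³
  gray cast iron: σ_y = 168.2 MPa, ρ = 7230 kg/m³
  soda-lime glass: σ_y = 38.60 MPa, ρ = 2530 kg/m³
  alloy steel: M = 83.8 kN·m/kg
  gray cast iron: M = 23.3 kN·m/kg
  soda-lime glass: M = 15.3 kN·m/kg
Alloy steel has the largest M.

alloy steel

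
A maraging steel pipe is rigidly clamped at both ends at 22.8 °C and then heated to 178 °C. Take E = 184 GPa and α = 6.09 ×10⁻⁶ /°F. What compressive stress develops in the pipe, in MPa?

313 MPa

α = 6.09×10⁻⁶/°F × 9/5 = 11.0×10⁻⁶/K.
ΔT = 155.2 K. Constrained thermal stress σ = E·α·ΔT = 184.0×10³ MPa × 11.0×10⁻⁶ × 155.2 = 313 MPa (compressive).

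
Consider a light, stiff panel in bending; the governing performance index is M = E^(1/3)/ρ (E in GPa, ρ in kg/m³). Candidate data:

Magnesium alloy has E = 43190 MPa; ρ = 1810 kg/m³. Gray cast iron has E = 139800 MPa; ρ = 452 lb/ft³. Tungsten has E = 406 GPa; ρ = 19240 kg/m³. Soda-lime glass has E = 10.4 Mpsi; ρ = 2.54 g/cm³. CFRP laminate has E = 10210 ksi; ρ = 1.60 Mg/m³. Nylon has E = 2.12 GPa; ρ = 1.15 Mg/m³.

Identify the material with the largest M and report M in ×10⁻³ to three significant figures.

CFRP laminate, M = 2.58×10⁻³

Normalizing units and computing the index:
  magnesium alloy: E = 43.19 GPa, ρ = 1810 kg/m³
  gray cast iron: E = 139.8 GPa, ρ = 7240 kg/m³
  tungsten: E = 406.0 GPa, ρ = 19240 kg/m³
  soda-lime glass: E = 71.71 GPa, ρ = 2540 kg/m³
  CFRP laminate: E = 70.40 GPa, ρ = 1600 kg/m³
  nylon: E = 2.120 GPa, ρ = 1150 kg/m³
  CFRP laminate: M = 2.58×10⁻³
  magnesium alloy: M = 1.94×10⁻³
  soda-lime glass: M = 1.64×10⁻³
  nylon: M = 1.12×10⁻³
  gray cast iron: M = 0.717×10⁻³
  tungsten: M = 0.385×10⁻³
The maximum is for CFRP laminate.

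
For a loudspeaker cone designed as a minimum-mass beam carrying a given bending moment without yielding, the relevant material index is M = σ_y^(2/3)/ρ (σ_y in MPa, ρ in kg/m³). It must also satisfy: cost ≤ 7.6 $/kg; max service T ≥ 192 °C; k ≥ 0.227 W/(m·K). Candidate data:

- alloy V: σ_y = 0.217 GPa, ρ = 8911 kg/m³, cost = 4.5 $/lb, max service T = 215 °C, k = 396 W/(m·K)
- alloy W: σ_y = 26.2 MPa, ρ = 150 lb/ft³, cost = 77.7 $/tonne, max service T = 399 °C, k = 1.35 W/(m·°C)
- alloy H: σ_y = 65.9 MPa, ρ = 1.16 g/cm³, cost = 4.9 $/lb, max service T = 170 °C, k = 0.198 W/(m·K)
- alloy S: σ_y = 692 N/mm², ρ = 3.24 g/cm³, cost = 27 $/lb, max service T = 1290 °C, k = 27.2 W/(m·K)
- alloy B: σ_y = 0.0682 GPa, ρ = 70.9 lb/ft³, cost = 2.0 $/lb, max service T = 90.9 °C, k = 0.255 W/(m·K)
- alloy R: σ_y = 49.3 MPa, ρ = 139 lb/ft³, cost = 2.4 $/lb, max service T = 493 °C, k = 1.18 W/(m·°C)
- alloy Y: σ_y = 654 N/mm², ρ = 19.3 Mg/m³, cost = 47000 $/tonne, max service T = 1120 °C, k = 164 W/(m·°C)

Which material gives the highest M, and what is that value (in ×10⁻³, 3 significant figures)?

Screen on constraints: cost ≤ 7.6 $/kg; max service T ≥ 192 °C; k ≥ 0.227 W/(m·K). Survivors: alloy W, alloy R.
In SI units:
  alloy W: σ_y = 26.20 MPa, ρ = 2403 kg/m³
  alloy R: σ_y = 49.30 MPa, ρ = 2227 kg/m³
  alloy R: M = 6.04×10⁻³
  alloy W: M = 3.67×10⁻³
The maximum is for alloy R.

alloy R, M = 6.04×10⁻³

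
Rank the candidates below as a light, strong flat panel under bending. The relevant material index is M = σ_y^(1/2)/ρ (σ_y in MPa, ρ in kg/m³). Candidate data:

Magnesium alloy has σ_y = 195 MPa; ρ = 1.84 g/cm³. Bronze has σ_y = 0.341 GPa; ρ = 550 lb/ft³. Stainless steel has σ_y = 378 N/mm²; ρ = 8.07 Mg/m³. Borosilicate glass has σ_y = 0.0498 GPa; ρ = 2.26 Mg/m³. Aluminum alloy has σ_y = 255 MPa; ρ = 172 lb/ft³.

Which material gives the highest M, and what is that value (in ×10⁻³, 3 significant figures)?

Putting every candidate on a common basis:
  magnesium alloy: σ_y = 195.0 MPa, ρ = 1840 kg/m³
  bronze: σ_y = 341.0 MPa, ρ = 8810 kg/m³
  stainless steel: σ_y = 378.0 MPa, ρ = 8070 kg/m³
  borosilicate glass: σ_y = 49.80 MPa, ρ = 2260 kg/m³
  aluminum alloy: σ_y = 255.0 MPa, ρ = 2755 kg/m³
  magnesium alloy: M = 7.59×10⁻³
  aluminum alloy: M = 5.80×10⁻³
  borosilicate glass: M = 3.12×10⁻³
  stainless steel: M = 2.41×10⁻³
  bronze: M = 2.10×10⁻³
Magnesium alloy has the largest M.

magnesium alloy, M = 7.59×10⁻³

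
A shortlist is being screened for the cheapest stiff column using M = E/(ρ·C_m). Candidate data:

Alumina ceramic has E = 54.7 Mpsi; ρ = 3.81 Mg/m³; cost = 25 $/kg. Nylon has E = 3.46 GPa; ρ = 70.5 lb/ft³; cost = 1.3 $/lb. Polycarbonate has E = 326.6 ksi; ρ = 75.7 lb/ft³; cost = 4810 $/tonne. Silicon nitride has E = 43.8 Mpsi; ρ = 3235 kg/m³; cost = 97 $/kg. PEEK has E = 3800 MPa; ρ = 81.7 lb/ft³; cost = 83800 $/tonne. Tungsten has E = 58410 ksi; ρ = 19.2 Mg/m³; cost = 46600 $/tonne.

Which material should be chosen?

alumina ceramic

Convert each candidate to consistent units, then evaluate M:
  alumina ceramic: E = 377.1 GPa, ρ = 3810 kg/m³, cost = 25.00 $/kg
  nylon: E = 3.460 GPa, ρ = 1129 kg/m³, cost = 2.866 $/kg
  polycarbonate: E = 2.252 GPa, ρ = 1213 kg/m³, cost = 4.810 $/kg
  silicon nitride: E = 302.0 GPa, ρ = 3235 kg/m³, cost = 97.00 $/kg
  PEEK: E = 3.800 GPa, ρ = 1309 kg/m³, cost = 83.80 $/kg
  tungsten: E = 402.7 GPa, ρ = 19200 kg/m³, cost = 46.60 $/kg
  alumina ceramic: M = 3.96 MN·m per $
  nylon: M = 1.07 MN·m per $
  silicon nitride: M = 0.962 MN·m per $
  tungsten: M = 0.450 MN·m per $
  polycarbonate: M = 0.386 MN·m per $
  PEEK: M = 0.0346 MN·m per $
The maximum is for alumina ceramic.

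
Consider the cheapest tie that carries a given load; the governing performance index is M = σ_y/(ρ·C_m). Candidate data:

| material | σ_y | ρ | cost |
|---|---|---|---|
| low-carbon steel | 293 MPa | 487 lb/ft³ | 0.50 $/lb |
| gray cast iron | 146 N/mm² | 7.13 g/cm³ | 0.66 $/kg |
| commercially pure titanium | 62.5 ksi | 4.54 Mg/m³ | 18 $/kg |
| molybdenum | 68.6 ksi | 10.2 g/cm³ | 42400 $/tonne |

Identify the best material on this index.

In SI units:
  low-carbon steel: σ_y = 293.0 MPa, ρ = 7801 kg/m³, cost = 1.102 $/kg
  gray cast iron: σ_y = 146.0 MPa, ρ = 7130 kg/m³, cost = 0.6600 $/kg
  commercially pure titanium: σ_y = 430.9 MPa, ρ = 4540 kg/m³, cost = 18.00 $/kg
  molybdenum: σ_y = 473.0 MPa, ρ = 10200 kg/m³, cost = 42.40 $/kg
  low-carbon steel: M = 34.1 kN·m per $
  gray cast iron: M = 31.0 kN·m per $
  commercially pure titanium: M = 5.27 kN·m per $
  molybdenum: M = 1.09 kN·m per $
The maximum is for low-carbon steel.

low-carbon steel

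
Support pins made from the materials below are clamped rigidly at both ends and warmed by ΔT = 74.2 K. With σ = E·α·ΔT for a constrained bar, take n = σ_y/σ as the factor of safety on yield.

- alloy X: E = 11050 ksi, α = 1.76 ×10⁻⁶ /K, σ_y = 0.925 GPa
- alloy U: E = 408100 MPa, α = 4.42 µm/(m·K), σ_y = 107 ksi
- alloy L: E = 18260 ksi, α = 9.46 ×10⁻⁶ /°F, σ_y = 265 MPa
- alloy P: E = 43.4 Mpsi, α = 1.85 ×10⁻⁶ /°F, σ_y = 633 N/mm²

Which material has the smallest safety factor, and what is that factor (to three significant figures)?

Per material, after unit conversion:
  alloy X: E = 76.19, α = 1.76, σ_y = 925.0 → σ = 9.95 MPa, n = 93.0
  alloy U: E = 408.1, α = 4.42, σ_y = 737.7 → σ = 134 MPa, n = 5.51
  alloy L: E = 125.9, α = 17.0, σ_y = 265.0 → σ = 159 MPa, n = 1.67
  alloy P: E = 299.2, α = 3.33, σ_y = 633.0 → σ = 73.9 MPa, n = 8.56
The minimum is alloy L at n = 1.67.

alloy L, n = 1.67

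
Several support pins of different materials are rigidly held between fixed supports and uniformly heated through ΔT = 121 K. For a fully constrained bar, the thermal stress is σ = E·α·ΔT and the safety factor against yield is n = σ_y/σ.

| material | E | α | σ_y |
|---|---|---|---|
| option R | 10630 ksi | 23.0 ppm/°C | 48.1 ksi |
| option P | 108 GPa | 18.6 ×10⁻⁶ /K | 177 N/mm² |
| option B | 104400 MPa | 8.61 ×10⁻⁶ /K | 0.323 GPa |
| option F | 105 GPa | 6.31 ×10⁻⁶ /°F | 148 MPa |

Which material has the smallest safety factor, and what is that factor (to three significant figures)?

With everything in SI (GPa, ×10⁻⁶/K, MPa):
  option R: E = 73.29, α = 23.0, σ_y = 331.6 → σ = 204 MPa, n = 1.63
  option P: E = 108.0, α = 18.6, σ_y = 177.0 → σ = 243 MPa, n = 0.728
  option B: E = 104.4, α = 8.61, σ_y = 323.0 → σ = 109 MPa, n = 2.97
  option F: E = 105.0, α = 11.4, σ_y = 148.0 → σ = 144 MPa, n = 1.03
Option P has the lowest safety factor, n = 0.728.

option P, n = 0.728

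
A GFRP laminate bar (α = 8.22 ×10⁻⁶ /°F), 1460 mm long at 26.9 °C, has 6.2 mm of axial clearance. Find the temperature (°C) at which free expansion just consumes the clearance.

α = 8.22×10⁻⁶/°F × 9/5 = 14.8×10⁻⁶/K.
α·L₀·ΔT = 6.2 mm ⇒ ΔT = 6.2 / (14.8×10⁻⁶ × 1460.0) = 287.0 K.
T = 26.9 + 287.0 = 313.9 °C.

314 °C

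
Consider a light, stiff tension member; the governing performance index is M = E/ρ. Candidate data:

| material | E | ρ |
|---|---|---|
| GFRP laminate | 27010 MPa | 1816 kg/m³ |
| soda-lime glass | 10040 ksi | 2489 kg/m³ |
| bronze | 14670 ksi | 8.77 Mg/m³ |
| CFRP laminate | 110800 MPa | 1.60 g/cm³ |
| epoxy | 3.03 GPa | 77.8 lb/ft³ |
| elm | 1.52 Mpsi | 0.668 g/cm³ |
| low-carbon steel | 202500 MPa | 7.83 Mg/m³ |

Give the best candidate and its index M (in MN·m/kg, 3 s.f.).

After converting to SI:
  GFRP laminate: E = 27.01 GPa, ρ = 1816 kg/m³
  soda-lime glass: E = 69.22 GPa, ρ = 2489 kg/m³
  bronze: E = 101.1 GPa, ρ = 8770 kg/m³
  CFRP laminate: E = 110.8 GPa, ρ = 1600 kg/m³
  epoxy: E = 3.030 GPa, ρ = 1246 kg/m³
  elm: E = 10.48 GPa, ρ = 668.0 kg/m³
  low-carbon steel: E = 202.5 GPa, ρ = 7830 kg/m³
  CFRP laminate: M = 69.2 MN·m/kg
  soda-lime glass: M = 27.8 MN·m/kg
  low-carbon steel: M = 25.9 MN·m/kg
  elm: M = 15.7 MN·m/kg
  GFRP laminate: M = 14.9 MN·m/kg
  bronze: M = 11.5 MN·m/kg
  epoxy: M = 2.43 MN·m/kg
CFRP laminate has the largest M.

CFRP laminate, M = 69.2 MN·m/kg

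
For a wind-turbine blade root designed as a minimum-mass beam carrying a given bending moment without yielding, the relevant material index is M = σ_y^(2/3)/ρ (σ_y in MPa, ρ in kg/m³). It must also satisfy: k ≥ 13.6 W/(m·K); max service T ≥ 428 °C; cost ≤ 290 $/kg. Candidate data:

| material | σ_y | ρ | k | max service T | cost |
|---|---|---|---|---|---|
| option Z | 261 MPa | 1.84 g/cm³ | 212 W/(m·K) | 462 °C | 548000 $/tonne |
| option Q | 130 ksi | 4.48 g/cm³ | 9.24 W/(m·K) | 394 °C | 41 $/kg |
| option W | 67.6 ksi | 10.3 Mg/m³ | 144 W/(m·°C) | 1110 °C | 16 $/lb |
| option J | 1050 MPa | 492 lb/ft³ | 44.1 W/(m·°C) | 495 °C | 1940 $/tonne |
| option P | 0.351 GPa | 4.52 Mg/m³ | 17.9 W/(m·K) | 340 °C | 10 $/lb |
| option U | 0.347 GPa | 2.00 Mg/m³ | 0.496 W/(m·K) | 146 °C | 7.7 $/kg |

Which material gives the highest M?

Screen on constraints: k ≥ 13.6 W/(m·K); max service T ≥ 428 °C; cost ≤ 290 $/kg. Survivors: option W, option J.
Putting every candidate on a common basis:
  option W: σ_y = 466.1 MPa, ρ = 10300 kg/m³
  option J: σ_y = 1050 MPa, ρ = 7881 kg/m³
  option J: M = 13.1×10⁻³
  option W: M = 5.84×10⁻³
Option J ranks first.

option J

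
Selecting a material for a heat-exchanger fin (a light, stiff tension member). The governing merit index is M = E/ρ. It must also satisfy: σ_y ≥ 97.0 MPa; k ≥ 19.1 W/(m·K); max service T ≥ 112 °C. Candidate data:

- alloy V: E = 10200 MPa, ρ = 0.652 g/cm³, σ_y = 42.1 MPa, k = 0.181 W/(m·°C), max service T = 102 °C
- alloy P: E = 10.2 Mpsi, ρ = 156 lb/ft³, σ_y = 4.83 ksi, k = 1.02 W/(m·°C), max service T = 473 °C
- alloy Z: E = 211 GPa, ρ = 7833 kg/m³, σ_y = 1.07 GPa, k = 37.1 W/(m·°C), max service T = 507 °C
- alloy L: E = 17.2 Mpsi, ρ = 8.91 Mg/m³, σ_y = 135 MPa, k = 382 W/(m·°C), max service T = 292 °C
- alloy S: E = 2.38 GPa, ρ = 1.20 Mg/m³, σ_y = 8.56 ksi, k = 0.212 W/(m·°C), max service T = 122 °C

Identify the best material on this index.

alloy Z

Screen on constraints: σ_y ≥ 97.0 MPa; k ≥ 19.1 W/(m·K); max service T ≥ 112 °C. Survivors: alloy Z, alloy L.
Convert each candidate to consistent units, then evaluate M:
  alloy Z: E = 211.0 GPa, ρ = 7833 kg/m³
  alloy L: E = 118.6 GPa, ρ = 8910 kg/m³
  alloy Z: M = 26.9 MN·m/kg
  alloy L: M = 13.3 MN·m/kg
The maximum is for alloy Z.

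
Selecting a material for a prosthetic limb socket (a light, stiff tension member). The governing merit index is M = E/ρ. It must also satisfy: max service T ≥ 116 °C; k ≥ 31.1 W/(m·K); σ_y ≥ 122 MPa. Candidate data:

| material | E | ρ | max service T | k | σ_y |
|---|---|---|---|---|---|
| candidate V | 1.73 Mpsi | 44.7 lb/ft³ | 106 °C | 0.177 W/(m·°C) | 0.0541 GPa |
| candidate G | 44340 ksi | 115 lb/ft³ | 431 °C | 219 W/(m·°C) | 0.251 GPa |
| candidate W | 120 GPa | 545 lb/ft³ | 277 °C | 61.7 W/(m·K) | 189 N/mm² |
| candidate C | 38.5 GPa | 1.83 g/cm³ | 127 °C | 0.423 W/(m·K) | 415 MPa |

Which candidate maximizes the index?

Screen on constraints: max service T ≥ 116 °C; k ≥ 31.1 W/(m·K); σ_y ≥ 122 MPa. Survivors: candidate G, candidate W.
Putting every candidate on a common basis:
  candidate G: E = 305.7 GPa, ρ = 1842 kg/m³
  candidate W: E = 120.0 GPa, ρ = 8730 kg/m³
  candidate G: M = 166 MN·m/kg
  candidate W: M = 13.7 MN·m/kg
The maximum is for candidate G.

candidate G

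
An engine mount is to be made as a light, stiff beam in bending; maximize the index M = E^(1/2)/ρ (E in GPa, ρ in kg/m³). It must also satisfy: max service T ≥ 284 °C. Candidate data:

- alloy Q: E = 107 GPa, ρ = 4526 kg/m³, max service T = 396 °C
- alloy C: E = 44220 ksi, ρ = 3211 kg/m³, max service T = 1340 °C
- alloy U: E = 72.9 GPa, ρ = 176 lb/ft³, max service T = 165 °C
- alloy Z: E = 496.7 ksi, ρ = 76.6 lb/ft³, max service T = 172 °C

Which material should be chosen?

alloy C

Screen on constraints: max service T ≥ 284 °C. Survivors: alloy Q, alloy C.
Normalizing units and computing the index:
  alloy Q: E = 107.0 GPa, ρ = 4526 kg/m³
  alloy C: E = 304.9 GPa, ρ = 3211 kg/m³
  alloy C: M = 5.44×10⁻³
  alloy Q: M = 2.29×10⁻³
The maximum is for alloy C.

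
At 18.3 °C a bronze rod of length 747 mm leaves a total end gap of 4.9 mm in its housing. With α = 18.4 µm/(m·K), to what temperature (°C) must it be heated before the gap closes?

α·L₀·ΔT = 4.9 mm ⇒ ΔT = 4.9 / (18.4×10⁻⁶ × 747.0) = 356.5 K.
T = 18.3 + 356.5 = 374.8 °C.

375 °C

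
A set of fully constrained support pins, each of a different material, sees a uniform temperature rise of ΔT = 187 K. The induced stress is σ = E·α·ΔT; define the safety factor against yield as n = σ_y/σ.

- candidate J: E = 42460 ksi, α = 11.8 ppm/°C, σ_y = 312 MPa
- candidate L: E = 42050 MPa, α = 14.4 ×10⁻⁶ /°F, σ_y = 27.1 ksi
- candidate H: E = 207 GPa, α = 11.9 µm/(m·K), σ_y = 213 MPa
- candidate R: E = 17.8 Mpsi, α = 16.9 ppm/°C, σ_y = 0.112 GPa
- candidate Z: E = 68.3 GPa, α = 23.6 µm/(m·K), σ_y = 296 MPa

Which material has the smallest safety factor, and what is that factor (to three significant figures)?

candidate R, n = 0.289

Per material, after unit conversion:
  candidate J: E = 292.8, α = 11.8, σ_y = 312.0 → σ = 646 MPa, n = 0.483
  candidate L: E = 42.05, α = 25.9, σ_y = 186.8 → σ = 204 MPa, n = 0.917
  candidate H: E = 207.0, α = 11.9, σ_y = 213.0 → σ = 461 MPa, n = 0.462
  candidate R: E = 122.7, α = 16.9, σ_y = 112.0 → σ = 388 MPa, n = 0.289
  candidate Z: E = 68.30, α = 23.6, σ_y = 296.0 → σ = 301 MPa, n = 0.982
Candidate R has the lowest safety factor, n = 0.289.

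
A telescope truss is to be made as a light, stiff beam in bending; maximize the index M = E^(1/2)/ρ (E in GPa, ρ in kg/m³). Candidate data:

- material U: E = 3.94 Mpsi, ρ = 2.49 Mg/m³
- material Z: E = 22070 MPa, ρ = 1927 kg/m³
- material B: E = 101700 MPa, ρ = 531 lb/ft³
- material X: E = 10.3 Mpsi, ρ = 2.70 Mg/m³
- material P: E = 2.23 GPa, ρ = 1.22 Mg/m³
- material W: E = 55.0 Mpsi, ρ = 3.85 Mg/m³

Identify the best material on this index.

Putting every candidate on a common basis:
  material U: E = 27.17 GPa, ρ = 2490 kg/m³
  material Z: E = 22.07 GPa, ρ = 1927 kg/m³
  material B: E = 101.7 GPa, ρ = 8506 kg/m³
  material X: E = 71.02 GPa, ρ = 2700 kg/m³
  material P: E = 2.230 GPa, ρ = 1220 kg/m³
  material W: E = 379.2 GPa, ρ = 3850 kg/m³
  material W: M = 5.06×10⁻³
  material X: M = 3.12×10⁻³
  material Z: M = 2.44×10⁻³
  material U: M = 2.09×10⁻³
  material P: M = 1.22×10⁻³
  material B: M = 1.19×10⁻³
The maximum is for material W.

material W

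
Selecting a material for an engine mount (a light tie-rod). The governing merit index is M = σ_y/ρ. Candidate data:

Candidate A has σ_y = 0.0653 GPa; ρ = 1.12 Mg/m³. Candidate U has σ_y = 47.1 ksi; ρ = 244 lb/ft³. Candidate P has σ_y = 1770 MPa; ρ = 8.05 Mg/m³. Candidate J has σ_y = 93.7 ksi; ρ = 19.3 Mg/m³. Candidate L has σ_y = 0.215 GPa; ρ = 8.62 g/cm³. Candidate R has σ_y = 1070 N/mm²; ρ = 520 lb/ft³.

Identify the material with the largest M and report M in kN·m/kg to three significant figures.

candidate P, M = 220 kN·m/kg

Putting every candidate on a common basis:
  candidate A: σ_y = 65.30 MPa, ρ = 1120 kg/m³
  candidate U: σ_y = 324.7 MPa, ρ = 3909 kg/m³
  candidate P: σ_y = 1770 MPa, ρ = 8050 kg/m³
  candidate J: σ_y = 646.0 MPa, ρ = 19300 kg/m³
  candidate L: σ_y = 215.0 MPa, ρ = 8620 kg/m³
  candidate R: σ_y = 1070 MPa, ρ = 8330 kg/m³
  candidate P: M = 220 kN·m/kg
  candidate R: M = 128 kN·m/kg
  candidate U: M = 83.1 kN·m/kg
  candidate A: M = 58.3 kN·m/kg
  candidate J: M = 33.5 kN·m/kg
  candidate L: M = 24.9 kN·m/kg
Candidate P has the largest M.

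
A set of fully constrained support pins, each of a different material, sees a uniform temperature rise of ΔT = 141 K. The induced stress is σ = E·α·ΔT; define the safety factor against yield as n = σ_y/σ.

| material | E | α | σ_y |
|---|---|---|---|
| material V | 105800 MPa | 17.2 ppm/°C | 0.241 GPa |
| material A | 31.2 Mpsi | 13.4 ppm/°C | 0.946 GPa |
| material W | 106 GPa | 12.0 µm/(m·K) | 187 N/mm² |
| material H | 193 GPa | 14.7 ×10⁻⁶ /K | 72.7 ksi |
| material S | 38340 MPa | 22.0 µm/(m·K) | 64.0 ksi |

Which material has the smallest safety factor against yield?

With everything in SI (GPa, ×10⁻⁶/K, MPa):
  material V: E = 105.8, α = 17.2, σ_y = 241.0 → σ = 257 MPa, n = 0.939
  material A: E = 215.1, α = 13.4, σ_y = 946.0 → σ = 406 MPa, n = 2.33
  material W: E = 106.0, α = 12.0, σ_y = 187.0 → σ = 179 MPa, n = 1.04
  material H: E = 193.0, α = 14.7, σ_y = 501.2 → σ = 400 MPa, n = 1.25
  material S: E = 38.34, α = 22.0, σ_y = 441.3 → σ = 119 MPa, n = 3.71
The minimum is material V at n = 0.939.

material V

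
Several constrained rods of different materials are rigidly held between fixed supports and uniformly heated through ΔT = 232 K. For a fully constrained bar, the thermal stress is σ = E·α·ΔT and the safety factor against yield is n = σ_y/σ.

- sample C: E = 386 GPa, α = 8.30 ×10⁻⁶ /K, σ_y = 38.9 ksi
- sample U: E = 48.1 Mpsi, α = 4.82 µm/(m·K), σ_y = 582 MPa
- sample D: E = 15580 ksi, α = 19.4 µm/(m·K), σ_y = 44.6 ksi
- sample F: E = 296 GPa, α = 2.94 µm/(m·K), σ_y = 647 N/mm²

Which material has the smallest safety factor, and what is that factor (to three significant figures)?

Per material, after unit conversion:
  sample C: E = 386.0, α = 8.30, σ_y = 268.2 → σ = 743 MPa, n = 0.361
  sample U: E = 331.6, α = 4.82, σ_y = 582.0 → σ = 371 MPa, n = 1.57
  sample D: E = 107.4, α = 19.4, σ_y = 307.5 → σ = 483 MPa, n = 0.636
  sample F: E = 296.0, α = 2.94, σ_y = 647.0 → σ = 202 MPa, n = 3.20
Smallest n: sample C with n = 0.361.

sample C, n = 0.361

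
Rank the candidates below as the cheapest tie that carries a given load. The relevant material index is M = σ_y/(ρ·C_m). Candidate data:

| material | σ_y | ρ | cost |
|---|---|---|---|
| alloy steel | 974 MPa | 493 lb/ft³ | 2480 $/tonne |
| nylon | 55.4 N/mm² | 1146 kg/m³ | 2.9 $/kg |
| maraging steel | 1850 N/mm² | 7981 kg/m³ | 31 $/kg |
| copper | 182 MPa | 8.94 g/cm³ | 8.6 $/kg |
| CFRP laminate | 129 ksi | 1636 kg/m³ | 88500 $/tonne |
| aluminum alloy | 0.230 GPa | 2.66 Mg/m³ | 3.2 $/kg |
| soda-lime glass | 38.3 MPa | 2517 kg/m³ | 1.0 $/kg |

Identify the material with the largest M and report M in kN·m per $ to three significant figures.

alloy steel, M = 49.7 kN·m per $

In SI units:
  alloy steel: σ_y = 974.0 MPa, ρ = 7897 kg/m³, cost = 2.480 $/kg
  nylon: σ_y = 55.40 MPa, ρ = 1146 kg/m³, cost = 2.900 $/kg
  maraging steel: σ_y = 1850 MPa, ρ = 7981 kg/m³, cost = 31.00 $/kg
  copper: σ_y = 182.0 MPa, ρ = 8940 kg/m³, cost = 8.600 $/kg
  CFRP laminate: σ_y = 889.4 MPa, ρ = 1636 kg/m³, cost = 88.50 $/kg
  aluminum alloy: σ_y = 230.0 MPa, ρ = 2660 kg/m³, cost = 3.200 $/kg
  soda-lime glass: σ_y = 38.30 MPa, ρ = 2517 kg/m³, cost = 1.000 $/kg
  alloy steel: M = 49.7 kN·m per $
  aluminum alloy: M = 27.0 kN·m per $
  nylon: M = 16.7 kN·m per $
  soda-lime glass: M = 15.2 kN·m per $
  maraging steel: M = 7.48 kN·m per $
  CFRP laminate: M = 6.14 kN·m per $
  copper: M = 2.37 kN·m per $
Alloy steel has the largest M.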